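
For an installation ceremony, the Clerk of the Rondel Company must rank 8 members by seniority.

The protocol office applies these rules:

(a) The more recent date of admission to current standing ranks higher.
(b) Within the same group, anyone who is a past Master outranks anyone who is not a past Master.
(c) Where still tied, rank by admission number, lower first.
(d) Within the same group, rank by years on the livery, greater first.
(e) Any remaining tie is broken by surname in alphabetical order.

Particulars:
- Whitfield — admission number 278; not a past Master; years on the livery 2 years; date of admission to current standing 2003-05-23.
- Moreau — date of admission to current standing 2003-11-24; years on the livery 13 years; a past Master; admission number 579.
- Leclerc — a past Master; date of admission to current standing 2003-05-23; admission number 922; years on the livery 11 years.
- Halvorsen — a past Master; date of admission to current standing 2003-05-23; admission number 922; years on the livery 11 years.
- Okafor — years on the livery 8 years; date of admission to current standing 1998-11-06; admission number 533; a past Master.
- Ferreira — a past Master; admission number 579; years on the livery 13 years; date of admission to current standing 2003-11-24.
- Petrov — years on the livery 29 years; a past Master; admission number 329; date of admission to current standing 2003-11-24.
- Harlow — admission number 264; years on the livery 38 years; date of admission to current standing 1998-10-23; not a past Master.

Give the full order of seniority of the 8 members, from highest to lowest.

By date of admission to current standing (later first): Petrov, Ferreira and Moreau (each 2003-11-24); then Halvorsen, Leclerc and Whitfield (each 2003-05-23); then Okafor (1998-11-06); then Harlow (1998-10-23).
Petrov, Ferreira and Moreau are each a past Master, so the next rule applies.
Among Petrov, Ferreira and Moreau, by admission number (lower first): Petrov (329) before Ferreira and Moreau (579).
Ferreira and Moreau both have years on the livery 13 years, so the next rule applies.
Among Ferreira and Moreau, alphabetically by surname: Ferreira before Moreau.
Among Halvorsen, Leclerc and Whitfield, a past Master before not a past Master: Halvorsen and Leclerc (a past Master) before Whitfield (not a past Master).
Halvorsen and Leclerc both have admission number 922, so the next rule applies.
Halvorsen and Leclerc both have years on the livery 11 years, so the next rule applies.
Among Halvorsen and Leclerc, alphabetically by surname: Halvorsen before Leclerc.
Full order: Petrov, Ferreira, Moreau, Halvorsen, Leclerc, Whitfield, Okafor, Harlow.

Petrov, Ferreira, Moreau, Halvorsen, Leclerc, Whitfield, Okafor, Harlow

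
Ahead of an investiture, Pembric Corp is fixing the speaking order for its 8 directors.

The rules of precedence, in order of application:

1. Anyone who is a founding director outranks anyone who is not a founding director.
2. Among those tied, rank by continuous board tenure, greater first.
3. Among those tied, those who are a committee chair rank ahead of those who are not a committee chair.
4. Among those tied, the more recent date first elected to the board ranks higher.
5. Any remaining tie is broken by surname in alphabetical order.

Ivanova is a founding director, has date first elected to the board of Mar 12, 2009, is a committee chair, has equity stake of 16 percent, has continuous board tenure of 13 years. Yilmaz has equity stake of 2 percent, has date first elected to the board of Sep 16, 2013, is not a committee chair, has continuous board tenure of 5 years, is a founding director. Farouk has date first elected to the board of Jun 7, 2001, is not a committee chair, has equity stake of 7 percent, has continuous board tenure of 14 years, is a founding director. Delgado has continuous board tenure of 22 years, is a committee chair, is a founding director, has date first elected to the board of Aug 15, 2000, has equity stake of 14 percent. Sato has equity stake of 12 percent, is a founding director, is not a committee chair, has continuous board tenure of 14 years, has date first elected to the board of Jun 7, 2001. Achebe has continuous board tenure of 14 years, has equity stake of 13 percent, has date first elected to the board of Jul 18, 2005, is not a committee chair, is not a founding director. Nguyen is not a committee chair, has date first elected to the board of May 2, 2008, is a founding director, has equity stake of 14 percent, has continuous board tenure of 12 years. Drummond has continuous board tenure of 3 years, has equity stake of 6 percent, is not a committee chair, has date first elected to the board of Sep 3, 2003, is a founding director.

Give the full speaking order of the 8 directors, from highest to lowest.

By the first rule: Delgado, Farouk, Sato, Ivanova, Nguyen, Yilmaz and Drummond (each a founding director); then Achebe (not a founding director).
Among Delgado, Farouk, Sato, Ivanova, Nguyen, Yilmaz and Drummond, by continuous board tenure (higher first): Delgado (22 years) before Farouk and Sato (14 years) before Ivanova (13 years) before Nguyen (12 years) before Yilmaz (5 years) before Drummond (3 years).
Farouk and Sato are each not a committee chair, so the next rule applies.
Farouk and Sato both have date first elected to the board Jun 7, 2001, so the next rule applies.
Among Farouk and Sato, alphabetically by surname: Farouk before Sato.
Full order: Delgado, Farouk, Sato, Ivanova, Nguyen, Yilmaz, Drummond, Achebe.

Delgado, Farouk, Sato, Ivanova, Nguyen, Yilmaz, Drummond, Achebe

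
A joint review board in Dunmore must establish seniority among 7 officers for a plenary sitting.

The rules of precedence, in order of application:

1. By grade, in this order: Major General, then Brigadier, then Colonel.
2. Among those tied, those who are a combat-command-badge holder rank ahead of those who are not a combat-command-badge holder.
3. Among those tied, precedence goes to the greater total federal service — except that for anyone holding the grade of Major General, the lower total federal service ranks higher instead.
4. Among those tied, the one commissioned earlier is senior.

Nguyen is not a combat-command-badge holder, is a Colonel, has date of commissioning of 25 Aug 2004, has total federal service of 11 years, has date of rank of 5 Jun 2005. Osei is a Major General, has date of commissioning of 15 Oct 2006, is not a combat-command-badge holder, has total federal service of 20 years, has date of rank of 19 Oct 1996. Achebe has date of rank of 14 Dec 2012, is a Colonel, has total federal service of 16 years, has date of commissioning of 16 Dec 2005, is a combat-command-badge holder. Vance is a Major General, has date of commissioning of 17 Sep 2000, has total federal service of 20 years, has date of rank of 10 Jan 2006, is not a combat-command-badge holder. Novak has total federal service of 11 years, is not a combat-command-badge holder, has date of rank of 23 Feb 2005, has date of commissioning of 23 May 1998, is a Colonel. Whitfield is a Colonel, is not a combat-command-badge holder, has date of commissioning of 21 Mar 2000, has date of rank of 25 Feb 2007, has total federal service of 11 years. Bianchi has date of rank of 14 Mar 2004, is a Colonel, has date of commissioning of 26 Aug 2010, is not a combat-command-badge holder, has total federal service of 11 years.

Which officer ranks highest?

Vance

By grade: Vance and Osei (Major General); then Achebe, Novak, Whitfield, Nguyen and Bianchi (Colonel).
Vance and Osei are each not a combat-command-badge holder, so the next rule applies.
Vance and Osei both have total federal service 20 years, so the next rule applies.
Among Vance and Osei, by date of commissioning (earlier first): Vance (17 Sep 2000) before Osei (15 Oct 2006).
Among Achebe, Novak, Whitfield, Nguyen and Bianchi, a combat-command-badge holder before not a combat-command-badge holder: Achebe (a combat-command-badge holder) before Novak, Whitfield, Nguyen and Bianchi (not a combat-command-badge holder).
Novak, Whitfield, Nguyen and Bianchi all have total federal service 11 years, so the next rule applies.
Among Novak, Whitfield, Nguyen and Bianchi, by date of commissioning (earlier first): Novak (23 May 1998) before Whitfield (21 Mar 2000) before Nguyen (25 Aug 2004) before Bianchi (26 Aug 2010).
Order: Vance, Osei, Achebe, Novak, Whitfield, Nguyen, Bianchi.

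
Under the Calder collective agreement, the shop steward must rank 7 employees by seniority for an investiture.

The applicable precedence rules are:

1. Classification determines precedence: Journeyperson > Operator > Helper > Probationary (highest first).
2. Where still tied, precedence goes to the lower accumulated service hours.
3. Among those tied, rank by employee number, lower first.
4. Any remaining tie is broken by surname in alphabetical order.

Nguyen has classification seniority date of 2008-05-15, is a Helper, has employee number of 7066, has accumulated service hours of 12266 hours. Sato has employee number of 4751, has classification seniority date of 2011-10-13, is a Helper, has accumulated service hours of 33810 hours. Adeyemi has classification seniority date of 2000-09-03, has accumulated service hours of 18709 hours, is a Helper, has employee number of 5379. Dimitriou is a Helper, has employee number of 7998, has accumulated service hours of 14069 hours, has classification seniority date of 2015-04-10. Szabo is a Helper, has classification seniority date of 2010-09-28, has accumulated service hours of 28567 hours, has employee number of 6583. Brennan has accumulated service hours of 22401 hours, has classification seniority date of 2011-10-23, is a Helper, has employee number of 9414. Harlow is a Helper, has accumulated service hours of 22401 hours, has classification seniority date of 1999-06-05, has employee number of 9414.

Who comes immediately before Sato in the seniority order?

Szabo

By classification: Nguyen, Dimitriou, Adeyemi, Brennan, Harlow, Szabo and Sato (Helper).
Among Nguyen, Dimitriou, Adeyemi, Brennan, Harlow, Szabo and Sato, by accumulated service hours (lower first): Nguyen (12266 hours) before Dimitriou (14069 hours) before Adeyemi (18709 hours) before Brennan and Harlow (22401 hours) before Szabo (28567 hours) before Sato (33810 hours).
Brennan and Harlow both have employee number 9414, so the next rule applies.
Among Brennan and Harlow, alphabetically by surname: Brennan before Harlow.
Order: Nguyen, Dimitriou, Adeyemi, Brennan, Harlow, Szabo, Sato.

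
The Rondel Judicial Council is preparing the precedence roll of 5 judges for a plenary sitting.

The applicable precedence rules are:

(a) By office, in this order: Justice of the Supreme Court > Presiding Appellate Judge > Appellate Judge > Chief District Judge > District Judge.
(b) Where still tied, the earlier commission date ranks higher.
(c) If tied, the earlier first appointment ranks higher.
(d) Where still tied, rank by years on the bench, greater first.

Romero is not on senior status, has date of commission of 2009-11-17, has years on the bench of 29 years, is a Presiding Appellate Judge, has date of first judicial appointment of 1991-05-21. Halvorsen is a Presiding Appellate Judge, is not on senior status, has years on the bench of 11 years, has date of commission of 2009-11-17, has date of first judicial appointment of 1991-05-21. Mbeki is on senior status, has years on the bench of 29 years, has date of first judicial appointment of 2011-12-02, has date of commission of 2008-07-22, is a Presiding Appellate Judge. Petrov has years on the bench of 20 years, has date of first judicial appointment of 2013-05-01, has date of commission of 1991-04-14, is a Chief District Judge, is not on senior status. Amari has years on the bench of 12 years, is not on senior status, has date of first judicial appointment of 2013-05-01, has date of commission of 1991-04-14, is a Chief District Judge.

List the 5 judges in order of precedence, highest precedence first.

By office: Mbeki, Romero and Halvorsen (Presiding Appellate Judge); then Petrov and Amari (Chief District Judge).
Among Mbeki, Romero and Halvorsen, by date of commission (earlier first): Mbeki (2008-07-22) before Romero and Halvorsen (2009-11-17).
Romero and Halvorsen both have date of first judicial appointment 1991-05-21, so the next rule applies.
Among Romero and Halvorsen, by years on the bench (higher first): Romero (29 years) before Halvorsen (11 years).
Petrov and Amari both have date of commission 1991-04-14, so the next rule applies.
Petrov and Amari both have date of first judicial appointment 2013-05-01, so the next rule applies.
Among Petrov and Amari, by years on the bench (higher first): Petrov (20 years) before Amari (12 years).
Full order: Mbeki, Romero, Halvorsen, Petrov, Amari.

Mbeki, Romero, Halvorsen, Petrov, Amari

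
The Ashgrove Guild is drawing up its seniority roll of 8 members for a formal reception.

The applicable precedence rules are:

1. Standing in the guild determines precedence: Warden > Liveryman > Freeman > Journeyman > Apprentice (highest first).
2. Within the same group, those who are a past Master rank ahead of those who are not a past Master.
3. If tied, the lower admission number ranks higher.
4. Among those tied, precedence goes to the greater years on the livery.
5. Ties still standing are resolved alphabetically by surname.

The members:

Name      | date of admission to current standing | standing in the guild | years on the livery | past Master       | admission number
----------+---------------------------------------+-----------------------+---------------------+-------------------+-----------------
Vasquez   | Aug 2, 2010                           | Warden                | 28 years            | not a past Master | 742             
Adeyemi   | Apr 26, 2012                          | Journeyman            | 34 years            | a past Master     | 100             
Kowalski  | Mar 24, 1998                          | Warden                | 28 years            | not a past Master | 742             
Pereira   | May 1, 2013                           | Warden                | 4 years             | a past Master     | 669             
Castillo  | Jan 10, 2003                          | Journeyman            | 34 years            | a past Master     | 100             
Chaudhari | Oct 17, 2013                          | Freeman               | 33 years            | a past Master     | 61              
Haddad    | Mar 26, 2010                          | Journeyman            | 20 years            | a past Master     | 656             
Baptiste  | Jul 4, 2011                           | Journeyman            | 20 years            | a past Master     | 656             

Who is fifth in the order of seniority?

Adeyemi

By standing in the guild: Pereira, Kowalski and Vasquez (Warden); then Chaudhari (Freeman); then Adeyemi, Castillo, Baptiste and Haddad (Journeyman).
Among Pereira, Kowalski and Vasquez, a past Master before not a past Master: Pereira (a past Master) before Kowalski and Vasquez (not a past Master).
Kowalski and Vasquez both have admission number 742, so the next rule applies.
Kowalski and Vasquez both have years on the livery 28 years, so the next rule applies.
Among Kowalski and Vasquez, alphabetically by surname: Kowalski before Vasquez.
Adeyemi, Castillo, Baptiste and Haddad are each a past Master, so the next rule applies.
Among Adeyemi, Castillo, Baptiste and Haddad, by admission number (lower first): Adeyemi and Castillo (100) before Baptiste and Haddad (656).
Adeyemi and Castillo both have years on the livery 34 years, so the next rule applies.
Among Adeyemi and Castillo, alphabetically by surname: Adeyemi before Castillo.
Baptiste and Haddad both have years on the livery 20 years, so the next rule applies.
Among Baptiste and Haddad, alphabetically by surname: Baptiste before Haddad.
Order: Pereira, Kowalski, Vasquez, Chaudhari, Adeyemi, Castillo, Baptiste, Haddad.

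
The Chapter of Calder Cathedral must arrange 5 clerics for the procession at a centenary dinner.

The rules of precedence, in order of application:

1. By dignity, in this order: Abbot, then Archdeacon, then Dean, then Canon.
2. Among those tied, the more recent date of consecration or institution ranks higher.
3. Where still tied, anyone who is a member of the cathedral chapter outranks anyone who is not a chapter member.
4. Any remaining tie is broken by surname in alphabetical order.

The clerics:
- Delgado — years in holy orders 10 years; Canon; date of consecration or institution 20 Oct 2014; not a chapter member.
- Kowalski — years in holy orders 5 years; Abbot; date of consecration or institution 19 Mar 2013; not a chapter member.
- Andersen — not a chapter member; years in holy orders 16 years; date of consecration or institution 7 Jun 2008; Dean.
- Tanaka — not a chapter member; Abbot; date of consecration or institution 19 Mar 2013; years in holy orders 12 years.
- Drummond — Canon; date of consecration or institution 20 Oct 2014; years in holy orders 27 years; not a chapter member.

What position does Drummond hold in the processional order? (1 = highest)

5

By dignity: Kowalski and Tanaka (Abbot); then Andersen (Dean); then Delgado and Drummond (Canon).
Kowalski and Tanaka both have date of consecration or institution 19 Mar 2013, so the next rule applies.
Kowalski and Tanaka are each not a chapter member, so the next rule applies.
Among Kowalski and Tanaka, alphabetically by surname: Kowalski before Tanaka.
Delgado and Drummond both have date of consecration or institution 20 Oct 2014, so the next rule applies.
Delgado and Drummond are each not a chapter member, so the next rule applies.
Among Delgado and Drummond, alphabetically by surname: Delgado before Drummond.
Order: Kowalski, Tanaka, Andersen, Delgado, Drummond. So position 5.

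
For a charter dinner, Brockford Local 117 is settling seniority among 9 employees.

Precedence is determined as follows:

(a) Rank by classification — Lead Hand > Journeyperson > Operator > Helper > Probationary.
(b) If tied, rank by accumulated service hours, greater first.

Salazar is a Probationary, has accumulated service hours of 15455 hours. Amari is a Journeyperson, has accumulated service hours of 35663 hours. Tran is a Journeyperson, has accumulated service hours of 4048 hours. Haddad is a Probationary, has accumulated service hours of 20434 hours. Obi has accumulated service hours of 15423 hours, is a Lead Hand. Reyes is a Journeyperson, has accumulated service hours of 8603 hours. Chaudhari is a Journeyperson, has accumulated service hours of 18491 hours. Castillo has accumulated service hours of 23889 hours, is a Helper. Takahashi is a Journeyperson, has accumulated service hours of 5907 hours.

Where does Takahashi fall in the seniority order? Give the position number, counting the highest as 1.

5

By classification: Obi (Lead Hand); then Amari, Chaudhari, Reyes, Takahashi and Tran (Journeyperson); then Castillo (Helper); then Haddad and Salazar (Probationary).
Among Amari, Chaudhari, Reyes, Takahashi and Tran, by accumulated service hours (higher first): Amari (35663 hours) before Chaudhari (18491 hours) before Reyes (8603 hours) before Takahashi (5907 hours) before Tran (4048 hours).
Among Haddad and Salazar, by accumulated service hours (higher first): Haddad (20434 hours) before Salazar (15455 hours).
Order: Obi, Amari, Chaudhari, Reyes, Takahashi, Tran, Castillo, Haddad, Salazar. So position 5.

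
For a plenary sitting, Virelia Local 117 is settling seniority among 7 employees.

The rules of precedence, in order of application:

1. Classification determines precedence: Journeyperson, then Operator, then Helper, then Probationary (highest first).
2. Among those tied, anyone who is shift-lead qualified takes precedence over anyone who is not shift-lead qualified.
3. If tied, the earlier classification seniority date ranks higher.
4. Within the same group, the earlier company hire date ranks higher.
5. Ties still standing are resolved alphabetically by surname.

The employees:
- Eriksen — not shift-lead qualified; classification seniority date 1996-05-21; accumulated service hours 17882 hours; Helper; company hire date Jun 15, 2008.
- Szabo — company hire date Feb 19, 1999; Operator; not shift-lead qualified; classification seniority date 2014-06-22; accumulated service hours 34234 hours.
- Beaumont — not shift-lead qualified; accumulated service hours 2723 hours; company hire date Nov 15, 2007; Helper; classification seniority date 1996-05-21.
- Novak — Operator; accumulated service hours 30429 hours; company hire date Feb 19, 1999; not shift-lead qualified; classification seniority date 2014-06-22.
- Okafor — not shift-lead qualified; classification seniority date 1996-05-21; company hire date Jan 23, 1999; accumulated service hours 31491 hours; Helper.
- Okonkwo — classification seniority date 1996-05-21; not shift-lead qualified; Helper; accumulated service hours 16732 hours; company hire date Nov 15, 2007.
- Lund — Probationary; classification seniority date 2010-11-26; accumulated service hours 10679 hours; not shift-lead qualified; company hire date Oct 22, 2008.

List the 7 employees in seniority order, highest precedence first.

By classification: Novak and Szabo (Operator); then Okafor, Beaumont, Okonkwo and Eriksen (Helper); then Lund (Probationary).
Novak and Szabo are each not shift-lead qualified, so the next rule applies.
Novak and Szabo both have classification seniority date 2014-06-22, so the next rule applies.
Novak and Szabo both have company hire date Feb 19, 1999, so the next rule applies.
Among Novak and Szabo, alphabetically by surname: Novak before Szabo.
Okafor, Beaumont, Okonkwo and Eriksen are each not shift-lead qualified, so the next rule applies.
Okafor, Beaumont, Okonkwo and Eriksen all have classification seniority date 1996-05-21, so the next rule applies.
Among Okafor, Beaumont, Okonkwo and Eriksen, by company hire date (earlier first): Okafor (Jan 23, 1999) before Beaumont and Okonkwo (Nov 15, 2007) before Eriksen (Jun 15, 2008).
Among Beaumont and Okonkwo, alphabetically by surname: Beaumont before Okonkwo.
Full order: Novak, Szabo, Okafor, Beaumont, Okonkwo, Eriksen, Lund.

Novak, Szabo, Okafor, Beaumont, Okonkwo, Eriksen, Lund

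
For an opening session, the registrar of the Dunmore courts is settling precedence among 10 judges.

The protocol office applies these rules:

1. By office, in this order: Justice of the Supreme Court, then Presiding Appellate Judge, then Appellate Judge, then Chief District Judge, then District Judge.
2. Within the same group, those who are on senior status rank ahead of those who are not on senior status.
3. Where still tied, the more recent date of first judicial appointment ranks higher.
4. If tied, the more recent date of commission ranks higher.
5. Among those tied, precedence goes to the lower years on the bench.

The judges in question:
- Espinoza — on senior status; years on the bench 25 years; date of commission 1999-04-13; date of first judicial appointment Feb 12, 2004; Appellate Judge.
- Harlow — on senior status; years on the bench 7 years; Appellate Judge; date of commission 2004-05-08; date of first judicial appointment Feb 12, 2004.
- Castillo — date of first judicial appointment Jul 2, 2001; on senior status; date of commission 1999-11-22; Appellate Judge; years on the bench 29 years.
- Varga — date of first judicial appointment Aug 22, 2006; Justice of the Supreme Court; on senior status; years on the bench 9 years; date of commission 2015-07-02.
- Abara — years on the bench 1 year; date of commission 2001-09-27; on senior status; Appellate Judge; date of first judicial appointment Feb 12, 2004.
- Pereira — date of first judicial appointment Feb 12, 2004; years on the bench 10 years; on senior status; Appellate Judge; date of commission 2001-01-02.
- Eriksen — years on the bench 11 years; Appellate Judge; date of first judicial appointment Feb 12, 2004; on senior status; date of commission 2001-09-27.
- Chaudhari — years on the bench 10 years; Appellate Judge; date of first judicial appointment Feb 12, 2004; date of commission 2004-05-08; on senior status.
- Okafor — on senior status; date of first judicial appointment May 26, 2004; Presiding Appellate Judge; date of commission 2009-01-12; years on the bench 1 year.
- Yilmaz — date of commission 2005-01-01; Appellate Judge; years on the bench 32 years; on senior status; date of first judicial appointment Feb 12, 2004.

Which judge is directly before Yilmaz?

Okafor

By office: Varga (Justice of the Supreme Court); then Okafor (Presiding Appellate Judge); then Yilmaz, Harlow, Chaudhari, Abara, Eriksen, Pereira, Espinoza and Castillo (Appellate Judge).
Yilmaz, Harlow, Chaudhari, Abara, Eriksen, Pereira, Espinoza and Castillo are each on senior status, so the next rule applies.
Among Yilmaz, Harlow, Chaudhari, Abara, Eriksen, Pereira, Espinoza and Castillo, by date of first judicial appointment (later first): Yilmaz, Harlow, Chaudhari, Abara, Eriksen, Pereira and Espinoza (Feb 12, 2004) before Castillo (Jul 2, 2001).
Among Yilmaz, Harlow, Chaudhari, Abara, Eriksen, Pereira and Espinoza, by date of commission (later first): Yilmaz (2005-01-01) before Harlow and Chaudhari (2004-05-08) before Abara and Eriksen (2001-09-27) before Pereira (2001-01-02) before Espinoza (1999-04-13).
Among Harlow and Chaudhari, by years on the bench (lower first): Harlow (7 years) before Chaudhari (10 years).
Among Abara and Eriksen, by years on the bench (lower first): Abara (1 year) before Eriksen (11 years).
Order: Varga, Okafor, Yilmaz, Harlow, Chaudhari, Abara, Eriksen, Pereira, Espinoza, Castillo.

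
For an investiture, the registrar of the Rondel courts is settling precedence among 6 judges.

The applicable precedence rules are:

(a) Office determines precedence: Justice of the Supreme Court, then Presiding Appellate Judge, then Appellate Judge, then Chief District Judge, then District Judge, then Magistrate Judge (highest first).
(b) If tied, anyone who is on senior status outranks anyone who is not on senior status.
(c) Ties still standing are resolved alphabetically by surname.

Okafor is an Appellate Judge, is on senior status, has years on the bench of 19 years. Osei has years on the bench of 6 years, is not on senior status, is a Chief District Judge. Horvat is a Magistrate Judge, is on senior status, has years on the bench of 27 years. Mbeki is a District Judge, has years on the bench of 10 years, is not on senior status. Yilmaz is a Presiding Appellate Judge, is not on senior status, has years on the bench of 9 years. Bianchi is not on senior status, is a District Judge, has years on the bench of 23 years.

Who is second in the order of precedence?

Okafor

By office: Yilmaz (Presiding Appellate Judge); then Okafor (Appellate Judge); then Osei (Chief District Judge); then Bianchi and Mbeki (District Judge); then Horvat (Magistrate Judge).
Bianchi and Mbeki are each not on senior status, so the next rule applies.
Among Bianchi and Mbeki, alphabetically by surname: Bianchi before Mbeki.
Order: Yilmaz, Okafor, Osei, Bianchi, Mbeki, Horvat.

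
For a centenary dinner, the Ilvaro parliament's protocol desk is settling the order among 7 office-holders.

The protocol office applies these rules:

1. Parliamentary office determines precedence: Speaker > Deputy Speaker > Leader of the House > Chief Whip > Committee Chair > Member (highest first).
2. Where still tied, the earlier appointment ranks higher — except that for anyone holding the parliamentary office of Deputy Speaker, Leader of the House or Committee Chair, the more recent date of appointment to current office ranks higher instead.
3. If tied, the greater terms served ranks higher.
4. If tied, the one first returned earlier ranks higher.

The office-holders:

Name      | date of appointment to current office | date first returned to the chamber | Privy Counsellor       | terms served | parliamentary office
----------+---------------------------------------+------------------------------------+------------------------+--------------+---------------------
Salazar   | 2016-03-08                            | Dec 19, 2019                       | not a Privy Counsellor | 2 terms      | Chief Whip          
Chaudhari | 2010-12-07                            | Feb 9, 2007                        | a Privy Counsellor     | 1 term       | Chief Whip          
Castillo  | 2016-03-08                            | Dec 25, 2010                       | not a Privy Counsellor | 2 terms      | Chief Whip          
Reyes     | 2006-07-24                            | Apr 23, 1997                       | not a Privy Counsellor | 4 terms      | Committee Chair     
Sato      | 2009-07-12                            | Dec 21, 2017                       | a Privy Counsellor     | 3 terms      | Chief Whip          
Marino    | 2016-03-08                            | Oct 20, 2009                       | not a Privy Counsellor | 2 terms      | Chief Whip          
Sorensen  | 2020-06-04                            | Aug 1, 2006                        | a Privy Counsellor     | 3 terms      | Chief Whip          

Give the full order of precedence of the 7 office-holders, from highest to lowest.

By parliamentary office: Sato, Chaudhari, Marino, Castillo, Salazar and Sorensen (Chief Whip); then Reyes (Committee Chair).
Among Sato, Chaudhari, Marino, Castillo, Salazar and Sorensen, by date of appointment to current office (earlier first): Sato (2009-07-12) before Chaudhari (2010-12-07) before Marino, Castillo and Salazar (2016-03-08) before Sorensen (2020-06-04).
Marino, Castillo and Salazar all have terms served 2 terms, so the next rule applies.
Among Marino, Castillo and Salazar, by date first returned to the chamber (earlier first): Marino (Oct 20, 2009) before Castillo (Dec 25, 2010) before Salazar (Dec 19, 2019).
Full order: Sato, Chaudhari, Marino, Castillo, Salazar, Sorensen, Reyes.

Sato, Chaudhari, Marino, Castillo, Salazar, Sorensen, Reyes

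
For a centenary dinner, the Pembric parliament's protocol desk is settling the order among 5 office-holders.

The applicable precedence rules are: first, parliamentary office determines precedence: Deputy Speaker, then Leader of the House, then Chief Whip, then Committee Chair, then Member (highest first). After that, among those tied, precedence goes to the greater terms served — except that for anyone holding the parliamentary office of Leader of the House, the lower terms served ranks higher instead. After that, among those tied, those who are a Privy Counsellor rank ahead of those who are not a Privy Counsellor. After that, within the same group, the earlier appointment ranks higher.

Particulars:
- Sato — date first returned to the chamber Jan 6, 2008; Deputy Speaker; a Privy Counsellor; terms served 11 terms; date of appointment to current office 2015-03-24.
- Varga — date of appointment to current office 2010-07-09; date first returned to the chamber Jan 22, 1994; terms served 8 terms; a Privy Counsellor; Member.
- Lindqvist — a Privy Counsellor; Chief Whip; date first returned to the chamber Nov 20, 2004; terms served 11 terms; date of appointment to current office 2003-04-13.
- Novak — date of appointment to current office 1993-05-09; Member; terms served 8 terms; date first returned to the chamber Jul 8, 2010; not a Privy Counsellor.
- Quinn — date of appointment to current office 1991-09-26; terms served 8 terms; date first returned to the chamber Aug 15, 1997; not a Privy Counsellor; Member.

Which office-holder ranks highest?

Sato

By parliamentary office: Sato (Deputy Speaker); then Lindqvist (Chief Whip); then Varga, Quinn and Novak (Member).
Varga, Quinn and Novak all have terms served 8 terms, so the next rule applies.
Among Varga, Quinn and Novak, a Privy Counsellor before not a Privy Counsellor: Varga (a Privy Counsellor) before Quinn and Novak (not a Privy Counsellor).
Among Quinn and Novak, by date of appointment to current office (earlier first): Quinn (1991-09-26) before Novak (1993-05-09).
Order: Sato, Lindqvist, Varga, Quinn, Novak.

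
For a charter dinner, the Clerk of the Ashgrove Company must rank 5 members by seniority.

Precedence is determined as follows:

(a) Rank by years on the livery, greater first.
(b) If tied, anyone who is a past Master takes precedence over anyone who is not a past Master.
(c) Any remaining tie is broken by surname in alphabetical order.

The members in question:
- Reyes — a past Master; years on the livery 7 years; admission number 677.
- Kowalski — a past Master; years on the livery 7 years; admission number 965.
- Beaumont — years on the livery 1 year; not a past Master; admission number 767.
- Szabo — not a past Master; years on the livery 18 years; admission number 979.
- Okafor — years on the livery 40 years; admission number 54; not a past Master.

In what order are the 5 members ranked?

By years on the livery (higher first): Okafor (40 years); then Szabo (18 years); then Kowalski and Reyes (both 7 years); then Beaumont (1 year).
Kowalski and Reyes are each a past Master, so the next rule applies.
Among Kowalski and Reyes, alphabetically by surname: Kowalski before Reyes.
Full order: Okafor, Szabo, Kowalski, Reyes, Beaumont.

Okafor, Szabo, Kowalski, Reyes, Beaumont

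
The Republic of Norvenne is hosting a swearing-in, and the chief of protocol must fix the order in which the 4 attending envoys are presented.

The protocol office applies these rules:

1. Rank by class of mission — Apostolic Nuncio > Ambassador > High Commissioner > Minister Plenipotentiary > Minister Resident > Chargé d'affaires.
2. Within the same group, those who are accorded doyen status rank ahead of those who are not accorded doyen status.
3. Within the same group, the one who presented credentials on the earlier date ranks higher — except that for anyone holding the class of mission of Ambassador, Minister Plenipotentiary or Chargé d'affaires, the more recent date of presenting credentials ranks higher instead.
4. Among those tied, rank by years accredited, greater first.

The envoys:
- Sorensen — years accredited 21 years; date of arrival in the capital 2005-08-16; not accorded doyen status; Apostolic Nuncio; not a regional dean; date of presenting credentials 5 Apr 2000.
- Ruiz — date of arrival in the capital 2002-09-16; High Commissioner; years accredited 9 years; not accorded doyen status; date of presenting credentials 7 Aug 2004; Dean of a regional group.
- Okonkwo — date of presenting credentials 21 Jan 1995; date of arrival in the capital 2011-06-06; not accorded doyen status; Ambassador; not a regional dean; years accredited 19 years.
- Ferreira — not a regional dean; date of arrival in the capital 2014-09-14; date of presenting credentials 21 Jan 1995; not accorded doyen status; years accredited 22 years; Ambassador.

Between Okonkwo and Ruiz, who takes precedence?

By class of mission: Sorensen (Apostolic Nuncio); then Ferreira and Okonkwo (Ambassador); then Ruiz (High Commissioner).
Ferreira and Okonkwo are each not accorded doyen status, so the next rule applies.
Ferreira and Okonkwo both have date of presenting credentials 21 Jan 1995, so the next rule applies.
Among Ferreira and Okonkwo, by years accredited (higher first): Ferreira (22 years) before Okonkwo (19 years).
So Okonkwo takes precedence.

Okonkwo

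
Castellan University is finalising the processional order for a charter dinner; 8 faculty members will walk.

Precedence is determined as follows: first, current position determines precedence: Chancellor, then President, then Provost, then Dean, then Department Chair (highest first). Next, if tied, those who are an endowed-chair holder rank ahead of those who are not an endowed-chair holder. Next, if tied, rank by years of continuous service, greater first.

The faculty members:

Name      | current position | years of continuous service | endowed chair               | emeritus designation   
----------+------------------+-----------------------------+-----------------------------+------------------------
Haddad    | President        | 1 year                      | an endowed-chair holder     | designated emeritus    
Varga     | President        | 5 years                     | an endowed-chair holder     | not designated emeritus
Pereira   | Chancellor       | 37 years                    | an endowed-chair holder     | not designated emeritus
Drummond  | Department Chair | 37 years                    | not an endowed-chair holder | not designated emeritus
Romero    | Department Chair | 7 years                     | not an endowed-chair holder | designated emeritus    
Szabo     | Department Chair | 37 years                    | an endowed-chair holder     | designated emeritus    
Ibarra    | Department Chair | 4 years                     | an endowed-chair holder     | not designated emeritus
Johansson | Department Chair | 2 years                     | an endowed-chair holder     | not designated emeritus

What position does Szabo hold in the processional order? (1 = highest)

4

By current position: Pereira (Chancellor); then Varga and Haddad (President); then Szabo, Ibarra, Johansson, Drummond and Romero (Department Chair).
Varga and Haddad are each an endowed-chair holder, so the next rule applies.
Among Varga and Haddad, by years of continuous service (higher first): Varga (5 years) before Haddad (1 year).
Among Szabo, Ibarra, Johansson, Drummond and Romero, an endowed-chair holder before not an endowed-chair holder: Szabo, Ibarra and Johansson (an endowed-chair holder) before Drummond and Romero (not an endowed-chair holder).
Among Szabo, Ibarra and Johansson, by years of continuous service (higher first): Szabo (37 years) before Ibarra (4 years) before Johansson (2 years).
Among Drummond and Romero, by years of continuous service (higher first): Drummond (37 years) before Romero (7 years).
Order: Pereira, Varga, Haddad, Szabo, Ibarra, Johansson, Drummond, Romero. So position 4.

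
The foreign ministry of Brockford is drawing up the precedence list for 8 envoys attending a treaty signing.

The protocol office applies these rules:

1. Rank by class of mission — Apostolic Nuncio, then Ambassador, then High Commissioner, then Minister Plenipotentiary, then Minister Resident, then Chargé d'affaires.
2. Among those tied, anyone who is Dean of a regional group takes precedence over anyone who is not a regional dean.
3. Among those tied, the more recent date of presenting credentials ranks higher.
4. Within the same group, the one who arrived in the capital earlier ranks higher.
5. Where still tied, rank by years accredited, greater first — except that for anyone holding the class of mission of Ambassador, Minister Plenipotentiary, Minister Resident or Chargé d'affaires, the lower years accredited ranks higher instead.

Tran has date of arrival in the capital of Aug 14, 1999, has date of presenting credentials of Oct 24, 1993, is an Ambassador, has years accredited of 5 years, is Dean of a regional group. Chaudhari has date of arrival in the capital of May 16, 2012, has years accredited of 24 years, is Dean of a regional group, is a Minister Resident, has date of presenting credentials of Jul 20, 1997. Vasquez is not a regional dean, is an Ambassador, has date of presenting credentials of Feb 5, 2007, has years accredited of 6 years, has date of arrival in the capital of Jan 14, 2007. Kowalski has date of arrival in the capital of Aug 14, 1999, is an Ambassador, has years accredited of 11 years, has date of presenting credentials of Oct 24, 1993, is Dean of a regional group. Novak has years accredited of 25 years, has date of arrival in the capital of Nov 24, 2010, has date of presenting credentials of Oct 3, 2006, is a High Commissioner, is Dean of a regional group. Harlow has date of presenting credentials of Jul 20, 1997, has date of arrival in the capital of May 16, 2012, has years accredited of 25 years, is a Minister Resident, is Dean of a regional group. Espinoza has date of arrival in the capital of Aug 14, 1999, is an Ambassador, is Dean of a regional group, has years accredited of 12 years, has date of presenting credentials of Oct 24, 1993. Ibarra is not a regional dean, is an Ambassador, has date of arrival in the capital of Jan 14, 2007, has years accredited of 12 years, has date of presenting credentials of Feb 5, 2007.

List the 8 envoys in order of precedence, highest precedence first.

Tran, Kowalski, Espinoza, Vasquez, Ibarra, Novak, Chaudhari, Harlow

By class of mission: Tran, Kowalski, Espinoza, Vasquez and Ibarra (Ambassador); then Novak (High Commissioner); then Chaudhari and Harlow (Minister Resident).
Among Tran, Kowalski, Espinoza, Vasquez and Ibarra, Dean of a regional group before not a regional dean: Tran, Kowalski and Espinoza (Dean of a regional group) before Vasquez and Ibarra (not a regional dean).
Tran, Kowalski and Espinoza all have date of presenting credentials Oct 24, 1993, so the next rule applies.
Tran, Kowalski and Espinoza all have date of arrival in the capital Aug 14, 1999, so the next rule applies.
Among Tran, Kowalski and Espinoza, by years accredited (lower first) (reversed rule for this group): Tran (5 years) before Kowalski (11 years) before Espinoza (12 years).
Vasquez and Ibarra both have date of presenting credentials Feb 5, 2007, so the next rule applies.
Vasquez and Ibarra both have date of arrival in the capital Jan 14, 2007, so the next rule applies.
Among Vasquez and Ibarra, by years accredited (lower first) (reversed rule for this group): Vasquez (6 years) before Ibarra (12 years).
Chaudhari and Harlow are each Dean of a regional group, so the next rule applies.
Chaudhari and Harlow both have date of presenting credentials Jul 20, 1997, so the next rule applies.
Chaudhari and Harlow both have date of arrival in the capital May 16, 2012, so the next rule applies.
Among Chaudhari and Harlow, by years accredited (lower first) (reversed rule for this group): Chaudhari (24 years) before Harlow (25 years).
Full order: Tran, Kowalski, Espinoza, Vasquez, Ibarra, Novak, Chaudhari, Harlow.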